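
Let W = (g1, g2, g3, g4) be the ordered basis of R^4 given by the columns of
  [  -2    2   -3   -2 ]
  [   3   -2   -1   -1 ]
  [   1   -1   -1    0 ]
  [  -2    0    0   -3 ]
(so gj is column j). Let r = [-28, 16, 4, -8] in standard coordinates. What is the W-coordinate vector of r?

[4, -4, 4, 0]

[r]_W is the unique c with M c = r, where M has columns g1, ..., g4.
Solving this 4x4 system gives c = (4, -4, 4, 0).
Check: 4g1 - 4g2 + 4g3 + 0·g4 = [-28, 16, 4, -8].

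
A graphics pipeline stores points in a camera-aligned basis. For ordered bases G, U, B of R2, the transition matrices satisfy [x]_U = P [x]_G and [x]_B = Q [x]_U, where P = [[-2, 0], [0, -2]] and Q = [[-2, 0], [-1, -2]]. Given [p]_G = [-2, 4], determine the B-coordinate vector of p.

Apply P to get U-coordinates [4, -8], then Q to get B-coordinates.
The result is [p]_B = [-8, 12].

[-8, 12]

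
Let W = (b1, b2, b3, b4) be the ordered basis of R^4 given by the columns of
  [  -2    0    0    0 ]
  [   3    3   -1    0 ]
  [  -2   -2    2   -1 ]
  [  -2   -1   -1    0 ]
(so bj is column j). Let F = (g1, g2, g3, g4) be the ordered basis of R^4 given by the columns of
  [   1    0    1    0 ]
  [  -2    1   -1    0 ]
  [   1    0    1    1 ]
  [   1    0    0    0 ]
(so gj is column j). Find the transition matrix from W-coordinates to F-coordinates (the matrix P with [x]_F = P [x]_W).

Column j of P is [bj]_F, since P maps W-coordinates to F-coordinates.
Expressing b1 in F: b1 = -2g1 - g2 + 0·g3 + 0·g4, so column 1 of P is <-2, -1, 0, 0>.
Doing the same for each bj gives P = [[-2, -1, -1, 0], [-1, 2, -2, 0], [0, 1, 1, 0], [0, -2, 2, -1]].

[[-2, -1, -1, 0], [-1, 2, -2, 0], [0, 1, 1, 0], [0, -2, 2, -1]]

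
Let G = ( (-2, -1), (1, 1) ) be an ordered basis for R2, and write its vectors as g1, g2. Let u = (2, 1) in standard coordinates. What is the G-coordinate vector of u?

(-1, 0)

Write u = c_1 g1 + c_2 g2 and solve for the c_i.
System: -2c_1 + c_2 = 2, -c_1 + c_2 = 1; solving gives c_1 = -1, c_2 = 0.
Check: -g1 + 0·g2 = (2, 1).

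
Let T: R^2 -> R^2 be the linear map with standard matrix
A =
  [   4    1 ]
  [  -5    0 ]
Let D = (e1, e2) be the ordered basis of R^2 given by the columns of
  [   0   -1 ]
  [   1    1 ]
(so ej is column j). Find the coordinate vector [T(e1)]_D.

Compute T(e1) = A e1 = <1, 0> in standard coordinates.
Then write this in D-coordinates: solve for y in y_1 e1 + y_2 e2 = <1, 0>.
This gives y = <1, -1>, which is column 1 of [T]_D.

<1, -1>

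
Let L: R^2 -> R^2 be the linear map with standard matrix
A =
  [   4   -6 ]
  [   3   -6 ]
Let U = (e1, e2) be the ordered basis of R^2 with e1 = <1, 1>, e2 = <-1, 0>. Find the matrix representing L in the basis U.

[[-3, -3], [-1, 1]]

Let P have columns e1, e2. Then [L]_U = P^(-1) A P.
Here det P = 1, so P^(-1) is integer; computing A P first and then P^(-1)(A P) gives [[-3, -3], [-1, 1]].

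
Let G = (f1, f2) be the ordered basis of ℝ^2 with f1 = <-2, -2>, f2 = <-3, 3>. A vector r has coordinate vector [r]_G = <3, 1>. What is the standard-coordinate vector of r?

<-9, -3>

The coordinates say r = 3f1 + f2; adding the scaled basis vectors gives <-9, -3>.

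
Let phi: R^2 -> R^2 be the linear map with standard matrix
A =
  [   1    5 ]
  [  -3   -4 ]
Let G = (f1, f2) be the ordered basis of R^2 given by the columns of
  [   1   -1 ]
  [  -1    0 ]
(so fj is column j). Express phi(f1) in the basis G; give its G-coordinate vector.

[-1, 3]

Column 1 of [phi]_G is the G-coordinate vector of phi(f1).
In standard coordinates phi(f1) = A f1 = [-4, 1].
Converting to G: [-4, 1] = -f1 + 3f2, so the coordinate vector is [-1, 3].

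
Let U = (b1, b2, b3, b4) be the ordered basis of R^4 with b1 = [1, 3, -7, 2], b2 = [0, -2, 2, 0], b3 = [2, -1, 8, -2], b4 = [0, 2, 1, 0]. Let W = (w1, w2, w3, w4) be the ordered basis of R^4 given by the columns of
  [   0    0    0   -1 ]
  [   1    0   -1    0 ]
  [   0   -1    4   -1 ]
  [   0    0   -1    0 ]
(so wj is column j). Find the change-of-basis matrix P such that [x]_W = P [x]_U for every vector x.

Take x = bj: its U-coordinates are the j-th standard unit vector, so P e_j — column j of P — equals [bj]_W.
b1 = w1 + 0·w2 - 2w3 - w4, giving column 1 = [1, 0, -2, -1]; repeating for each j gives P = [[1, -2, 1, 2], [0, -2, 2, -1], [-2, 0, 2, 0], [-1, 0, -2, 0]].

[[1, -2, 1, 2], [0, -2, 2, -1], [-2, 0, 2, 0], [-1, 0, -2, 0]]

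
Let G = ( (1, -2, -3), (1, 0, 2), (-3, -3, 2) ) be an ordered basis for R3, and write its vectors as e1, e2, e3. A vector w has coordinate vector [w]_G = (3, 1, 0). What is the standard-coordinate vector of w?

(4, -6, -7)

By definition w = 3e1 + e2 + 0·e3.
Summing componentwise gives (4, -6, -7).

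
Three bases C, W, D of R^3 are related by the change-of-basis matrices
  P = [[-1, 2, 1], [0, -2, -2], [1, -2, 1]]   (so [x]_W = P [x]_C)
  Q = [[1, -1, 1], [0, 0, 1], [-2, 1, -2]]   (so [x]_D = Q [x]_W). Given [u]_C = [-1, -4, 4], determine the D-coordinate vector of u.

First [u]_W = P [u]_C = [-3, 0, 11].
Then [u]_D = Q [u]_W = [8, 11, -16].

[8, 11, -16]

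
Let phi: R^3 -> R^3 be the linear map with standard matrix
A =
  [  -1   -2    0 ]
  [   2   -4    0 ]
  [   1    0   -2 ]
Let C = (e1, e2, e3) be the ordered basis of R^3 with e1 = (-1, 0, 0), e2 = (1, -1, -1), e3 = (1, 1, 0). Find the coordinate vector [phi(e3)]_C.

(-1, -1, -3)

Column 3 of [phi]_C is the C-coordinate vector of phi(e3).
In standard coordinates phi(e3) = A e3 = (-3, -2, 1).
Converting to C: (-3, -2, 1) = -e1 - e2 - 3e3, so the coordinate vector is (-1, -1, -3).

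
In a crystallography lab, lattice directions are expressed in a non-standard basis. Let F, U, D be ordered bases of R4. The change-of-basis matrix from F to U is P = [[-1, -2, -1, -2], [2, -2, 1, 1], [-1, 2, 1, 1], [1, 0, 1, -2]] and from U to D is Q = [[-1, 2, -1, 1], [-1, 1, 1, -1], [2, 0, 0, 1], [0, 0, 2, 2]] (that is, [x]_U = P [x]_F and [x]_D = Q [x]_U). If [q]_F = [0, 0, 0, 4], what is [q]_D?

[4, 24, -24, -8]

First [q]_U = P [q]_F = [-8, 4, 4, -8].
Then [q]_D = Q [q]_U = [4, 24, -24, -8].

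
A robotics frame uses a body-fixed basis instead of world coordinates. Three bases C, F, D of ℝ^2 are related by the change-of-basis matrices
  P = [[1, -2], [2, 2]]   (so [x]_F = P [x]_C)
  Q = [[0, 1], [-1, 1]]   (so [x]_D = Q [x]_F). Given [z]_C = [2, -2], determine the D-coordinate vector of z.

Composing the changes, [z]_D = Q P [z]_C.
Q P = [[2, 2], [1, 4]]; applying this to [2, -2] gives [0, -6].

[0, -6]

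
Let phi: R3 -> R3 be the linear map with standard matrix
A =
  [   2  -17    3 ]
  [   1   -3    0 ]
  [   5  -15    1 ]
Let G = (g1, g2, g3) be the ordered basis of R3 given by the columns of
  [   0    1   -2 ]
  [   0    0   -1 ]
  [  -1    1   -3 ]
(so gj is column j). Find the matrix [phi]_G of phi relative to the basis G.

[[-2, 0, 3], [-3, 3, 2], [0, -1, -1]]

With P the matrix whose columns are g1, ..., g3, [phi]_G = P^(-1) A P.
Column by column: phi(g1) = A g1 = (-3, 0, -1); its G-coordinates (-2, -3, 0) give column 1.
Continuing for each basis vector yields [phi]_G = [[-2, 0, 3], [-3, 3, 2], [0, -1, -1]].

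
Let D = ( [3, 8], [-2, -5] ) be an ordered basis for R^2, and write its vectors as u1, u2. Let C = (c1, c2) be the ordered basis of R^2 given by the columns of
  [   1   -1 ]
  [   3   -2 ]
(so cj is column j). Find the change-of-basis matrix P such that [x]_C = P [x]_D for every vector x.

Let M have columns uj and N have columns cj. Then for every x, N [x]_C = x = M [x]_D, so P = N^(-1) M.
Since det N = 1, N^(-1) has integer entries; multiplying gives P = [[2, -1], [-1, 1]].

[[2, -1], [-1, 1]]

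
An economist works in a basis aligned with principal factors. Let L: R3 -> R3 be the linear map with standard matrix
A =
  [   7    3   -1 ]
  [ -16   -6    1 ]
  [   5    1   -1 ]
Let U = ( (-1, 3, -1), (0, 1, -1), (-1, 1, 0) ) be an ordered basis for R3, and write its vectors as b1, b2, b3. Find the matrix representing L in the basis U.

[[-1, -1, 2], [2, -1, 2], [-2, -3, 2]]

With P the matrix whose columns are b1, ..., b3, [L]_U = P^(-1) A P.
Column by column: L(b1) = A b1 = (3, -3, -1); its U-coordinates (-1, 2, -2) give column 1.
Continuing for each basis vector yields [L]_U = [[-1, -1, 2], [2, -1, 2], [-2, -3, 2]].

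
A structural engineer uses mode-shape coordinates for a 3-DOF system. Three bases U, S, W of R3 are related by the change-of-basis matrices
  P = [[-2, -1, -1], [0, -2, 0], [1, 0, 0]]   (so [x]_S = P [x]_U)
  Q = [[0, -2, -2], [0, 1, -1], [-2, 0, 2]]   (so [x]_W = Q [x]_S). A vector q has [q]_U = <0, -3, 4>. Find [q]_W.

<-12, 6, 2>

Apply P to get S-coordinates <-1, 6, 0>, then Q to get W-coordinates.
The result is [q]_W = <-12, 6, 2>.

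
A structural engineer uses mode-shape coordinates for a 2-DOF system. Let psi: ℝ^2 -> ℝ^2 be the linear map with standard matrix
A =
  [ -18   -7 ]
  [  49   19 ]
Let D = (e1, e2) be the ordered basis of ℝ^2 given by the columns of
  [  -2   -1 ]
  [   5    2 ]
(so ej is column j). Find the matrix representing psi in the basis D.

[[-1, -3], [1, 2]]

Let P have columns e1, e2. Then [psi]_D = P^(-1) A P.
Here det P = 1, so P^(-1) is integer; computing A P first and then P^(-1)(A P) gives [[-1, -3], [1, 2]].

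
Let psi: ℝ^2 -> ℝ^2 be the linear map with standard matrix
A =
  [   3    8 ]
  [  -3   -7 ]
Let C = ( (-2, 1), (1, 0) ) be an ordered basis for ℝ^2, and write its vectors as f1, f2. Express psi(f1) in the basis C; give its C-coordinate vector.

(-1, 0)

Compute psi(f1) = A f1 = (2, -1) in standard coordinates.
Then write this in C-coordinates: solve for y in y_1 f1 + y_2 f2 = (2, -1).
This gives y = (-1, 0), which is column 1 of [psi]_C.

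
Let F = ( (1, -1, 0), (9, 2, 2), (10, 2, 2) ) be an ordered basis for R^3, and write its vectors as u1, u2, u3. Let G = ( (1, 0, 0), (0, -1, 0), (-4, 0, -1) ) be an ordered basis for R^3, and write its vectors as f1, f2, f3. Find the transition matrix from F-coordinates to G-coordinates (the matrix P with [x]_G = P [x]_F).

Let M have columns uj and N have columns fj. Then for every x, N [x]_G = x = M [x]_F, so P = N^(-1) M.
Since det N = 1, N^(-1) has integer entries; multiplying gives P = [[1, 1, 2], [1, -2, -2], [0, -2, -2]].

[[1, 1, 2], [1, -2, -2], [0, -2, -2]]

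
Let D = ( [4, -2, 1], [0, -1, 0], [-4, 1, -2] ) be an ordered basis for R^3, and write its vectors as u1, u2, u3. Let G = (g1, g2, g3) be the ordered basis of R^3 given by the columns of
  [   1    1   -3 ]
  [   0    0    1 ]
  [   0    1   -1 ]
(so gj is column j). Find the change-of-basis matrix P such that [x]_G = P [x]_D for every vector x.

Let M have columns uj and N have columns gj. Then for every x, N [x]_G = x = M [x]_D, so P = N^(-1) M.
Since det N = -1, N^(-1) has integer entries; multiplying gives P = [[-1, -2, 0], [-1, -1, -1], [-2, -1, 1]].

[[-1, -2, 0], [-1, -1, -1], [-2, -1, 1]]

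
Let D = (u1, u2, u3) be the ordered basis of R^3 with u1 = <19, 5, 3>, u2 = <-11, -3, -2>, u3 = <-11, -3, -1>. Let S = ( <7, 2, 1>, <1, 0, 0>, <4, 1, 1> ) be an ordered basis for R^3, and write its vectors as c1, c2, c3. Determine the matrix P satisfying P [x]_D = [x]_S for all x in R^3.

Take x = uj: its D-coordinates are the j-th standard unit vector, so P e_j — column j of P — equals [uj]_S.
u1 = 2c1 + c2 + c3, giving column 1 = <2, 1, 1>; repeating for each j gives P = [[2, -1, -2], [1, 0, -1], [1, -1, 1]].

[[2, -1, -2], [1, 0, -1], [1, -1, 1]]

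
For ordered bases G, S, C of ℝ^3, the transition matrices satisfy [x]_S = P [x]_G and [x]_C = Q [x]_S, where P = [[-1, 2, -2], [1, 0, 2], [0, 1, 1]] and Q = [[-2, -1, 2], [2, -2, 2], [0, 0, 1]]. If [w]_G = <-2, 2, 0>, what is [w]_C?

<-6, 20, 2>

Composing the changes, [w]_C = Q P [w]_G.
Q P = [[1, -2, 4], [-4, 6, -6], [0, 1, 1]]; applying this to <-2, 2, 0> gives <-6, 20, 2>.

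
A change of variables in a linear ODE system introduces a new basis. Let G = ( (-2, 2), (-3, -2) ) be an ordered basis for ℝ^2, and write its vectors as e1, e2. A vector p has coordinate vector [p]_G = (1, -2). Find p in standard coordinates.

The coordinates say p = e1 - 2e2; adding the scaled basis vectors gives (4, 6).

(4, 6)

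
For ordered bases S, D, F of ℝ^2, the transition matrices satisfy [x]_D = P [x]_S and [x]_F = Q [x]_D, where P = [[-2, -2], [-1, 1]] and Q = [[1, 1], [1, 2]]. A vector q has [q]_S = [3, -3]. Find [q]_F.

Composing the changes, [q]_F = Q P [q]_S.
Q P = [[-3, -1], [-4, 0]]; applying this to [3, -3] gives [-6, -12].

[-6, -12]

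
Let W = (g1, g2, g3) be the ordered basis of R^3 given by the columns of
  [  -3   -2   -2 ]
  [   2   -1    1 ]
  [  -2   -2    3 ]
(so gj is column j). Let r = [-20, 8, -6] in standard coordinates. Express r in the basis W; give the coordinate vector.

We seek scalars with c_1 g1 + ... + c_3 g3 = r; equivalently solve M c = r where the columns of M are g1, ..., g3.
Solving this 3x3 system gives c = (4, 2, 2).
Check: 4g1 + 2g2 + 2g3 = [-20, 8, -6].

[4, 2, 2]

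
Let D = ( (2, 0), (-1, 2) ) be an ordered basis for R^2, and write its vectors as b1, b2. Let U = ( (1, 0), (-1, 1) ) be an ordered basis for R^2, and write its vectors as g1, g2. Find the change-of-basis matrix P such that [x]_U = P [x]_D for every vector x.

[[2, 1], [0, 2]]

Let M have columns bj and N have columns gj. Then for every x, N [x]_U = x = M [x]_D, so P = N^(-1) M.
Since det N = 1, N^(-1) has integer entries; multiplying gives P = [[2, 1], [0, 2]].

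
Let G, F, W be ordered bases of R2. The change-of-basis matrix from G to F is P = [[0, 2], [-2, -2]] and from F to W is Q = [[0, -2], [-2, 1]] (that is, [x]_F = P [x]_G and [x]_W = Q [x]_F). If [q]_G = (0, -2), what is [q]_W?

(-8, 12)

Composing the changes, [q]_W = Q P [q]_G.
Q P = [[4, 4], [-2, -6]]; applying this to (0, -2) gives (-8, 12).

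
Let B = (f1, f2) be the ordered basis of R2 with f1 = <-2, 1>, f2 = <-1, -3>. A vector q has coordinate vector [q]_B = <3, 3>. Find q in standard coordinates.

The coordinates say q = 3f1 + 3f2; adding the scaled basis vectors gives <-9, -6>.

<-9, -6>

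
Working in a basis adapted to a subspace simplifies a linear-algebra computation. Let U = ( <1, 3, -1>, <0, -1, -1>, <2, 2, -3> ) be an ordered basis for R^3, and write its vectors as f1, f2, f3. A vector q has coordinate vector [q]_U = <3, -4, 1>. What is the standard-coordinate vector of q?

<5, 15, -2>

By definition q = 3f1 - 4f2 + f3.
Summing componentwise gives <5, 15, -2>.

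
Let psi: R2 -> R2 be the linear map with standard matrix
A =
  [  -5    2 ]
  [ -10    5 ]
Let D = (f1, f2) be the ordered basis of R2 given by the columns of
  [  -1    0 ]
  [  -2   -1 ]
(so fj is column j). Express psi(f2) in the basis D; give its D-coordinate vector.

Column 2 of [psi]_D is the D-coordinate vector of psi(f2).
In standard coordinates psi(f2) = A f2 = (-2, -5).
Converting to D: (-2, -5) = 2f1 + f2, so the coordinate vector is (2, 1).

(2, 1)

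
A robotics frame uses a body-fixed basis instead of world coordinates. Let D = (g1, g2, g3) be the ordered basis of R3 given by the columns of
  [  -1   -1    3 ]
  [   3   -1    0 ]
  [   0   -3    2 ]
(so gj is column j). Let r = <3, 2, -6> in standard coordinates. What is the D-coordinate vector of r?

<2, 4, 3>

Write r = c_1 g1 + ... + c_3 g3 and solve for the c_i.
Solving this 3x3 system gives c = (2, 4, 3).
Check: 2g1 + 4g2 + 3g3 = <3, 2, -6>.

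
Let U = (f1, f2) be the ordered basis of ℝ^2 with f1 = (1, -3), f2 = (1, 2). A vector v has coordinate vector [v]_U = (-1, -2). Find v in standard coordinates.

(-3, -1)

By definition v = -f1 - 2f2.
Summing componentwise gives (-3, -1).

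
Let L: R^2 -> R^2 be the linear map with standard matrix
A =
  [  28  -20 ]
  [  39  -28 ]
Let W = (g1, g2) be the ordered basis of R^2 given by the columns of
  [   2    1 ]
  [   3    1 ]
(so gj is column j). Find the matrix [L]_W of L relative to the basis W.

With P the matrix whose columns are g1, g2, [L]_W = P^(-1) A P.
Column by column: L(g1) = A g1 = [-4, -6]; its W-coordinates [-2, 0] give column 1.
Continuing for each basis vector yields [L]_W = [[-2, 3], [0, 2]].

[[-2, 3], [0, 2]]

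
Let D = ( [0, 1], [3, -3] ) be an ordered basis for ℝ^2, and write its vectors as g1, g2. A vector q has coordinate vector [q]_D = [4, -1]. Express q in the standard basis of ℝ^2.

By definition q = 4g1 - g2.
Summing componentwise gives [-3, 7].

[-3, 7]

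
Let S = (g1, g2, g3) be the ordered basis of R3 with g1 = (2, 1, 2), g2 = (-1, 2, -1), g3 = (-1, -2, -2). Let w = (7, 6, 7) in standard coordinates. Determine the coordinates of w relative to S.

Write w = c_1 g1 + ... + c_3 g3 and solve for the c_i.
Gaussian elimination on [M | w] yields c = (4, 1, 0).
Check: 4g1 + g2 + 0·g3 = (7, 6, 7).

(4, 1, 0)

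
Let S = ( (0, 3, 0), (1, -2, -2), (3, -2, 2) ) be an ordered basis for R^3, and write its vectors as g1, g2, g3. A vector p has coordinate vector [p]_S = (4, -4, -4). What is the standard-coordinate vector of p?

(-16, 28, 0)

p = M [p]_S, where M has columns g1, ..., g3.
Carrying out the matrix-vector product, p = (-16, 28, 0).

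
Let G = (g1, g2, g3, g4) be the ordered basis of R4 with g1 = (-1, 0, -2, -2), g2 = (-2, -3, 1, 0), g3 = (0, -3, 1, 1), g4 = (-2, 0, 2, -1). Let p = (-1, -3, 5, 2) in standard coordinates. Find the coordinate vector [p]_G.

[p]_G is the unique c with M c = p, where M has columns g1, ..., g4.
Gaussian elimination on [M | p] yields c = (-1, 0, 1, 1).
Check: -g1 + 0·g2 + g3 + g4 = (-1, -3, 5, 2).

(-1, 0, 1, 1)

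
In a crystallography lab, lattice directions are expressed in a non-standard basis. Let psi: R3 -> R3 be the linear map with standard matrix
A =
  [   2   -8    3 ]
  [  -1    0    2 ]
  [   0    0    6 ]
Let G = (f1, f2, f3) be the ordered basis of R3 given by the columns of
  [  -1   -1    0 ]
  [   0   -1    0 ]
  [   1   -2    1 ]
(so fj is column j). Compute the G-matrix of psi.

[[2, -3, -1], [-3, 3, -2], [-2, -3, 3]]

Let P have columns f1, ..., f3. Then [psi]_G = P^(-1) A P.
Here det P = 1, so P^(-1) is integer; computing A P first and then P^(-1)(A P) gives [[2, -3, -1], [-3, 3, -2], [-2, -3, 3]].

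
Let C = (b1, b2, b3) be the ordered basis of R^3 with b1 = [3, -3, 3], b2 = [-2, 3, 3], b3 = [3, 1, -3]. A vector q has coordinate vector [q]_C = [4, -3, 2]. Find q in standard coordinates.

[24, -19, -3]

The coordinates say q = 4b1 - 3b2 + 2b3; adding the scaled basis vectors gives [24, -19, -3].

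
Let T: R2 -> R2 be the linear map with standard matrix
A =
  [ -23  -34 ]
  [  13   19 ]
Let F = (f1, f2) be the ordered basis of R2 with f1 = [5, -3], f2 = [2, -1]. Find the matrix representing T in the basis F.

[[-3, -2], [1, -1]]

The j-th column of [T]_F is [T(fj)]_F.
T(f1) = A f1 = [-13, 8] = -3f1 + f2, so column 1 is [-3, 1].
Repeating for f2 and assembling the columns gives [[-3, -2], [1, -1]].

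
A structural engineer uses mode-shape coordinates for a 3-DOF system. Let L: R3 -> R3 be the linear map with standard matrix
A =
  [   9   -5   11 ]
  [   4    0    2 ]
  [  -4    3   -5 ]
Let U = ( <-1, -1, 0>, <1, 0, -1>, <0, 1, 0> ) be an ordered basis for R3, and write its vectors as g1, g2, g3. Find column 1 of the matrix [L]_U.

Compute L(g1) = A g1 = <-4, -4, 1> in standard coordinates.
Then write this in U-coordinates: solve for y in y_1 g1 + ... + y_3 g3 = <-4, -4, 1>.
This gives y = <3, -1, -1>, which is column 1 of [L]_U.

<3, -1, -1>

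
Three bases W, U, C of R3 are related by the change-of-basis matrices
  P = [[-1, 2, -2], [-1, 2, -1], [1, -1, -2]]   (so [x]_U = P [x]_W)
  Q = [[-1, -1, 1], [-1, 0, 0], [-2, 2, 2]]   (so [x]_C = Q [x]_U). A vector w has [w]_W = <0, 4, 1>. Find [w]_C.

Composing the changes, [w]_C = Q P [w]_W.
Q P = [[3, -5, 1], [1, -2, 2], [2, -2, -2]]; applying this to <0, 4, 1> gives <-19, -6, -10>.

<-19, -6, -10>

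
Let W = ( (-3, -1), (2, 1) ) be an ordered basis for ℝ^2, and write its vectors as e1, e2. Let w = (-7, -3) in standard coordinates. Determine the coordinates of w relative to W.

(1, -2)

[w]_W is the unique c with M c = w, where M has columns e1, e2.
System: -3c_1 + 2c_2 = -7, -c_1 + c_2 = -3; solving gives c_1 = 1, c_2 = -2.
Check: e1 - 2e2 = (-7, -3).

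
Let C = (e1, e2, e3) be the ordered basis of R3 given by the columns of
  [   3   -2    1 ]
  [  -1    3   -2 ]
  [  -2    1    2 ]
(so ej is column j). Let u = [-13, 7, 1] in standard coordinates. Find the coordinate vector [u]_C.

[-4, -1, -3]

[u]_C is the unique c with M c = u, where M has columns e1, ..., e3.
Solving this 3x3 system gives c = (-4, -1, -3).
Check: -4e1 - e2 - 3e3 = [-13, 7, 1].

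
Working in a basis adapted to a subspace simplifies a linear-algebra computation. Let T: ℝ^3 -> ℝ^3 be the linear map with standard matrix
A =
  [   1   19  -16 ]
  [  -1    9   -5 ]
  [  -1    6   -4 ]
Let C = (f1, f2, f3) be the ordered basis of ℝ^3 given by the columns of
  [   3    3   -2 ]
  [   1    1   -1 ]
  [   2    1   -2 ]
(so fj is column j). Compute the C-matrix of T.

[[1, 1, 3], [-3, 3, 2], [2, 3, 2]]

The j-th column of [T]_C is [T(fj)]_C.
T(f1) = A f1 = <-10, -4, -5> = f1 - 3f2 + 2f3, so column 1 is <1, -3, 2>.
Repeating for f2, f3 and assembling the columns gives [[1, 1, 3], [-3, 3, 2], [2, 3, 2]].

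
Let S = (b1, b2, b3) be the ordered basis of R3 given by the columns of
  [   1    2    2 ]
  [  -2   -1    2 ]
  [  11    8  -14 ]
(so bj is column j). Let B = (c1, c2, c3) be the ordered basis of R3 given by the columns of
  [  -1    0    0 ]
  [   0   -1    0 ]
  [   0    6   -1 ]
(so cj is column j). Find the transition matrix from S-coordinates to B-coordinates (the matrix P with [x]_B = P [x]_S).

[[-1, -2, -2], [2, 1, -2], [1, -2, 2]]

Let M have columns bj and N have columns cj. Then for every x, N [x]_B = x = M [x]_S, so P = N^(-1) M.
Since det N = -1, N^(-1) has integer entries; multiplying gives P = [[-1, -2, -2], [2, 1, -2], [1, -2, 2]].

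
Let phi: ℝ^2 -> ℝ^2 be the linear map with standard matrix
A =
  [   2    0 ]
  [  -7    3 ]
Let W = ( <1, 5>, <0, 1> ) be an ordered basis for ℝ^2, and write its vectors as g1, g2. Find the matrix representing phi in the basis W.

Let P have columns g1, g2. Then [phi]_W = P^(-1) A P.
Here det P = 1, so P^(-1) is integer; computing A P first and then P^(-1)(A P) gives [[2, 0], [-2, 3]].

[[2, 0], [-2, 3]]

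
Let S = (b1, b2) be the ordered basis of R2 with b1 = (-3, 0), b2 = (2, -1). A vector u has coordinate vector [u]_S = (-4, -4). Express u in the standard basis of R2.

By definition u = -4b1 - 4b2.
Summing componentwise gives (4, 4).

(4, 4)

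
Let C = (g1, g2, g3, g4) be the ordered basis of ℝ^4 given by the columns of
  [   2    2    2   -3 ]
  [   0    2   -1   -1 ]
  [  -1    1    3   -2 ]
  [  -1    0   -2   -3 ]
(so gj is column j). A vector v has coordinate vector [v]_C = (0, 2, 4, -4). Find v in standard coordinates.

(24, 4, 22, 4)

The coordinates say v = 0·g1 + 2g2 + 4g3 - 4g4; adding the scaled basis vectors gives (24, 4, 22, 4).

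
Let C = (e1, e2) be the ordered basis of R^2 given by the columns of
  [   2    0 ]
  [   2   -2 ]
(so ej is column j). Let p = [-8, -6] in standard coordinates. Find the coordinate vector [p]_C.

We seek scalars with c_1 e1 + c_2 e2 = p; equivalently solve M c = p where the columns of M are e1, e2.
System: 2c_1 + 0c_2 = -8, 2c_1 - 2c_2 = -6; solving gives c_1 = -4, c_2 = -1.
Check: -4e1 - e2 = [-8, -6].

[-4, -1]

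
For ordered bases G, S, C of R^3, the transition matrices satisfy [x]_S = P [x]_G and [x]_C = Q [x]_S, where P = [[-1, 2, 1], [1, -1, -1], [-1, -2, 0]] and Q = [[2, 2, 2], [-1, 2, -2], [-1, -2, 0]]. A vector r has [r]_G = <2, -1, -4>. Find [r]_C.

First [r]_S = P [r]_G = <-8, 7, 0>.
Then [r]_C = Q [r]_S = <-2, 22, -6>.

<-2, 22, -6>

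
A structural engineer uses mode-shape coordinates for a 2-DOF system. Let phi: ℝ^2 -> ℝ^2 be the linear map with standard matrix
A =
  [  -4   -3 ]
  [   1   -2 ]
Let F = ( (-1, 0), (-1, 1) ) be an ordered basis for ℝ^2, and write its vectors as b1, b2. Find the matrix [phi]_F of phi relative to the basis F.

[[-3, 2], [-1, -3]]

The j-th column of [phi]_F is [phi(bj)]_F.
phi(b1) = A b1 = (4, -1) = -3b1 - b2, so column 1 is (-3, -1).
Repeating for b2 and assembling the columns gives [[-3, 2], [-1, -3]].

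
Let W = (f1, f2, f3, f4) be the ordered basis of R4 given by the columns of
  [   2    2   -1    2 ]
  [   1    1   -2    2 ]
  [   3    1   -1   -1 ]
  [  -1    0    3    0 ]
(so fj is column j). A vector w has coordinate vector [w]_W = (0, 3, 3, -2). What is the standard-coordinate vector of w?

(-1, -7, 2, 9)

By definition w = 0·f1 + 3f2 + 3f3 - 2f4.
Summing componentwise gives (-1, -7, 2, 9).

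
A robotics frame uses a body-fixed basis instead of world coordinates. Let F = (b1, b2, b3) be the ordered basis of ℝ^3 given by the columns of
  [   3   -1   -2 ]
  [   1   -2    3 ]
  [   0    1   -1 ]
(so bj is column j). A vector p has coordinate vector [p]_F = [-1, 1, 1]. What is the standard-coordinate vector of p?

[-6, 0, 0]

The coordinates say p = -b1 + b2 + b3; adding the scaled basis vectors gives [-6, 0, 0].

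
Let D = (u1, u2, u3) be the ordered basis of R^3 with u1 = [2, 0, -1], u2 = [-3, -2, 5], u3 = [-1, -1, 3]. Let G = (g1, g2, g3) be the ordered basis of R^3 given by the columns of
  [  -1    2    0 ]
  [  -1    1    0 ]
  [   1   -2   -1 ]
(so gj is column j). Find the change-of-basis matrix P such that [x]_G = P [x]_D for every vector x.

[[2, 1, 1], [2, -1, 0], [-1, -2, -2]]

Column j of P is [uj]_G, since P maps D-coordinates to G-coordinates.
Expressing u1 in G: u1 = 2g1 + 2g2 - g3, so column 1 of P is [2, 2, -1].
Doing the same for each uj gives P = [[2, 1, 1], [2, -1, 0], [-1, -2, -2]].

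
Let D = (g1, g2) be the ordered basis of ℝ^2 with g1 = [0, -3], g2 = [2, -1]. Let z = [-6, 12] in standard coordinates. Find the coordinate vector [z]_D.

[-3, -3]

[z]_D is the unique c with M c = z, where M has columns g1, g2.
System: 0c_1 + 2c_2 = -6, -3c_1 - c_2 = 12; solving gives c_1 = -3, c_2 = -3.
Check: -3g1 - 3g2 = [-6, 12].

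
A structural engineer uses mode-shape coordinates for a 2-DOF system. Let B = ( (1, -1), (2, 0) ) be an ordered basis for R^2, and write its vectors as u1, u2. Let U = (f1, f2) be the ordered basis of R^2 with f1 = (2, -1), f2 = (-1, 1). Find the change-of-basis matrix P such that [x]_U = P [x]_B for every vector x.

Column j of P is [uj]_U, since P maps B-coordinates to U-coordinates.
Expressing u1 in U: u1 = 0·f1 - f2, so column 1 of P is (0, -1).
Doing the same for each uj gives P = [[0, 2], [-1, 2]].

[[0, 2], [-1, 2]]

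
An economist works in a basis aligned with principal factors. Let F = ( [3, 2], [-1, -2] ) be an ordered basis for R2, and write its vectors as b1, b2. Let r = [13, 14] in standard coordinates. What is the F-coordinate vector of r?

[3, -4]

[r]_F is the unique c with M c = r, where M has columns b1, b2.
System: 3c_1 - c_2 = 13, 2c_1 - 2c_2 = 14; solving gives c_1 = 3, c_2 = -4.
Check: 3b1 - 4b2 = [13, 14].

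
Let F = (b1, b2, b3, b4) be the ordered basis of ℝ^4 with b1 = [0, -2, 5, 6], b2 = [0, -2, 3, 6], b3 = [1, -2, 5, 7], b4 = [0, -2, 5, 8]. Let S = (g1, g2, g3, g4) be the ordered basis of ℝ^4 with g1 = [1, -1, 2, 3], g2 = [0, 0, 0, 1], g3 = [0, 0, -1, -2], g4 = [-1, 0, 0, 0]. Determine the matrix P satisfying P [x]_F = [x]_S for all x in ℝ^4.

[[2, 2, 2, 2], [-2, 2, -1, 0], [-1, 1, -1, -1], [2, 2, 1, 2]]

Let M have columns bj and N have columns gj. Then for every x, N [x]_S = x = M [x]_F, so P = N^(-1) M.
Since det N = -1, N^(-1) has integer entries; multiplying gives P = [[2, 2, 2, 2], [-2, 2, -1, 0], [-1, 1, -1, -1], [2, 2, 1, 2]].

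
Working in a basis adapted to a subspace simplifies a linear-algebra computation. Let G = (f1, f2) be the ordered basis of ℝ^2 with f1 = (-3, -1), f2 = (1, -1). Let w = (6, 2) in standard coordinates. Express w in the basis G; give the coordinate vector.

(-2, 0)

We seek scalars with c_1 f1 + c_2 f2 = w; equivalently solve M c = w where the columns of M are f1, f2.
System: -3c_1 + c_2 = 6, -c_1 - c_2 = 2; solving gives c_1 = -2, c_2 = 0.
Check: -2f1 + 0·f2 = (6, 2).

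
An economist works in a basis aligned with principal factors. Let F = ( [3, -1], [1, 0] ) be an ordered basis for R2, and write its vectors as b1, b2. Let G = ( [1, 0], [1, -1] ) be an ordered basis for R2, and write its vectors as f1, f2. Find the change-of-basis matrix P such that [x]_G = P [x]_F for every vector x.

[[2, 1], [1, 0]]

Let M have columns bj and N have columns fj. Then for every x, N [x]_G = x = M [x]_F, so P = N^(-1) M.
Since det N = -1, N^(-1) has integer entries; multiplying gives P = [[2, 1], [1, 0]].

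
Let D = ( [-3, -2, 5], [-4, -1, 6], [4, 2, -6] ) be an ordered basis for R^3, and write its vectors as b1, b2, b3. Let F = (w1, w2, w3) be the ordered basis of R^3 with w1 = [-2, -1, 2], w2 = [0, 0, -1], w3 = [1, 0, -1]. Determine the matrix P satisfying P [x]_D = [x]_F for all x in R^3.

Let M have columns bj and N have columns wj. Then for every x, N [x]_F = x = M [x]_D, so P = N^(-1) M.
Since det N = 1, N^(-1) has integer entries; multiplying gives P = [[2, 1, -2], [-2, -2, 2], [1, -2, 0]].

[[2, 1, -2], [-2, -2, 2], [1, -2, 0]]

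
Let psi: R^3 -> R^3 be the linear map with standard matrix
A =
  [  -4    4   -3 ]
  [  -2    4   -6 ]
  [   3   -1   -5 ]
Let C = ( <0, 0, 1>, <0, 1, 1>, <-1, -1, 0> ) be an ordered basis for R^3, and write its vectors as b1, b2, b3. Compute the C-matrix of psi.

[[-2, -3, 0], [-3, -3, -2], [3, -1, 0]]

Let P have columns b1, ..., b3. Then [psi]_C = P^(-1) A P.
Here det P = 1, so P^(-1) is integer; computing A P first and then P^(-1)(A P) gives [[-2, -3, 0], [-3, -3, -2], [3, -1, 0]].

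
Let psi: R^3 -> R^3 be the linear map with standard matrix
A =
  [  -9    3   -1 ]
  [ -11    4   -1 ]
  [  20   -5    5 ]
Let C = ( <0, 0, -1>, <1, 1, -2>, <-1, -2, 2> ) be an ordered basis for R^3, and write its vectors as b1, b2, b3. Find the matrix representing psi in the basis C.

[[3, 3, -2], [1, -3, 1], [0, 1, 0]]

Let P have columns b1, ..., b3. Then [psi]_C = P^(-1) A P.
Here det P = 1, so P^(-1) is integer; computing A P first and then P^(-1)(A P) gives [[3, 3, -2], [1, -3, 1], [0, 1, 0]].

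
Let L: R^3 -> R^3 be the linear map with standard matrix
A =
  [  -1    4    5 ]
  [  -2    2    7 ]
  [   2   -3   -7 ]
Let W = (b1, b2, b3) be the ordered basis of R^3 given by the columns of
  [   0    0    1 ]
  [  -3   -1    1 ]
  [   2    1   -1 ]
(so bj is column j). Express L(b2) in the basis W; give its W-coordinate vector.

Compute L(b2) = A b2 = [1, 5, -4] in standard coordinates.
Then write this in W-coordinates: solve for y in y_1 b1 + ... + y_3 b3 = [1, 5, -4].
This gives y = [-1, -1, 1], which is column 2 of [L]_W.

[-1, -1, 1]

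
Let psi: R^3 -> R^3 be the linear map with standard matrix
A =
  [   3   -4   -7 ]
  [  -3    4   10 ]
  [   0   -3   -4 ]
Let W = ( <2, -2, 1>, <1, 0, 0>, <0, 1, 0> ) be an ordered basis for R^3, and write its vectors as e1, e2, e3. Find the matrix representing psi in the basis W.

The j-th column of [psi]_W is [psi(ej)]_W.
psi(e1) = A e1 = <7, -4, 2> = 2e1 + 3e2 + 0·e3, so column 1 is <2, 3, 0>.
Repeating for e2, e3 and assembling the columns gives [[2, 0, -3], [3, 3, 2], [0, -3, -2]].

[[2, 0, -3], [3, 3, 2], [0, -3, -2]]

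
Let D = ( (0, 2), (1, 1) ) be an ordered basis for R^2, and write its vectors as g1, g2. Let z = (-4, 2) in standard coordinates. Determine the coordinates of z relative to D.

Write z = c_1 g1 + c_2 g2 and solve for the c_i.
System: 0c_1 + c_2 = -4, 2c_1 + c_2 = 2; solving gives c_1 = 3, c_2 = -4.
Check: 3g1 - 4g2 = (-4, 2).

(3, -4)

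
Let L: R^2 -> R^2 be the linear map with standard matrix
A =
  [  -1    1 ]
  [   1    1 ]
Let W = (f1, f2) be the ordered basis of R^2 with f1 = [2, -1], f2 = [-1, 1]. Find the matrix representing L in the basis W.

Let P have columns f1, f2. Then [L]_W = P^(-1) A P.
Here det P = 1, so P^(-1) is integer; computing A P first and then P^(-1)(A P) gives [[-2, 2], [-1, 2]].

[[-2, 2], [-1, 2]]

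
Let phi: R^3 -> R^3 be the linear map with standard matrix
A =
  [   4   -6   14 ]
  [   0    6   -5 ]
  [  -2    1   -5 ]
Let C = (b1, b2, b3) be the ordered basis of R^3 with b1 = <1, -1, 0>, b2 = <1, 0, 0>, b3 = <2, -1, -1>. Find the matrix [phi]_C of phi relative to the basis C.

[[3, -2, 1], [1, 2, -1], [3, 2, 0]]

The j-th column of [phi]_C is [phi(bj)]_C.
phi(b1) = A b1 = <10, -6, -3> = 3b1 + b2 + 3b3, so column 1 is <3, 1, 3>.
Repeating for b2, b3 and assembling the columns gives [[3, -2, 1], [1, 2, -1], [3, 2, 0]].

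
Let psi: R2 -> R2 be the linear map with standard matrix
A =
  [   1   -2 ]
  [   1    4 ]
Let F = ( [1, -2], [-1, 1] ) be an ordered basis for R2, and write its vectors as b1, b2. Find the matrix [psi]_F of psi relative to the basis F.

Let P have columns b1, b2. Then [psi]_F = P^(-1) A P.
Here det P = -1, so P^(-1) is integer; computing A P first and then P^(-1)(A P) gives [[2, 0], [-3, 3]].

[[2, 0], [-3, 3]]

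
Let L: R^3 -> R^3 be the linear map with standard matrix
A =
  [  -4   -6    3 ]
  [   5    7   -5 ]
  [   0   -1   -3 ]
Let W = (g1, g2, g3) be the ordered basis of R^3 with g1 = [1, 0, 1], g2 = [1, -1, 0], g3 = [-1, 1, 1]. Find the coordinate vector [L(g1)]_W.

Column 1 of [L]_W is the W-coordinate vector of L(g1).
In standard coordinates L(g1) = A g1 = [-1, 0, -3].
Converting to W: [-1, 0, -3] = -g1 - 2g2 - 2g3, so the coordinate vector is [-1, -2, -2].

[-1, -2, -2]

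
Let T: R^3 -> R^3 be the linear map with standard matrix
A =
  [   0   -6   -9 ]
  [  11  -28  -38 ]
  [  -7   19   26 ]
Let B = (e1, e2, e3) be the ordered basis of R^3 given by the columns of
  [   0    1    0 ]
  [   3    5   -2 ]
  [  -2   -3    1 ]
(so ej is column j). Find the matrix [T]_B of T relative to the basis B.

The j-th column of [T]_B is [T(ej)]_B.
T(e1) = A e1 = (0, -8, 5) = -2e1 + 0·e2 + e3, so column 1 is (-2, 0, 1).
Repeating for e2, e3 and assembling the columns gives [[-2, -2, 3], [0, -3, 3], [1, -3, 3]].

[[-2, -2, 3], [0, -3, 3], [1, -3, 3]]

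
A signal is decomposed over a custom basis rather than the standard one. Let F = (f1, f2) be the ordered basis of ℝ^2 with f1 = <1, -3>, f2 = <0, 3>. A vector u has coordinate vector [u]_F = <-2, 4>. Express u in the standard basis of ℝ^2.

By definition u = -2f1 + 4f2.
Summing componentwise gives <-2, 18>.

<-2, 18>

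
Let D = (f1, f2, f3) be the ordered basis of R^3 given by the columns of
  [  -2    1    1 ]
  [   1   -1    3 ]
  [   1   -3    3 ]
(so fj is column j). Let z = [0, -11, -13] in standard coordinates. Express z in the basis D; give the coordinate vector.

[-1, 1, -3]

[z]_D is the unique c with M c = z, where M has columns f1, ..., f3.
Row-reducing the augmented matrix [M | z] gives c = (-1, 1, -3).
Check: -f1 + f2 - 3f3 = [0, -11, -13].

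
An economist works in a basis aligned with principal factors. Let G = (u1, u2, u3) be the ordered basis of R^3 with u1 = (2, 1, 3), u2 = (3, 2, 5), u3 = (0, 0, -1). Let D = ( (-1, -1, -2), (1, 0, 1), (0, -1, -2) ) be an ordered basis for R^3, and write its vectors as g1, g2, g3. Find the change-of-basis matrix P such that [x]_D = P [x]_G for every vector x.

Take x = uj: its G-coordinates are the j-th standard unit vector, so P e_j — column j of P — equals [uj]_D.
u1 = -g1 + g2 + 0·g3, giving column 1 = (-1, 1, 0); repeating for each j gives P = [[-1, -2, -1], [1, 1, -1], [0, 0, 1]].

[[-1, -2, -1], [1, 1, -1], [0, 0, 1]]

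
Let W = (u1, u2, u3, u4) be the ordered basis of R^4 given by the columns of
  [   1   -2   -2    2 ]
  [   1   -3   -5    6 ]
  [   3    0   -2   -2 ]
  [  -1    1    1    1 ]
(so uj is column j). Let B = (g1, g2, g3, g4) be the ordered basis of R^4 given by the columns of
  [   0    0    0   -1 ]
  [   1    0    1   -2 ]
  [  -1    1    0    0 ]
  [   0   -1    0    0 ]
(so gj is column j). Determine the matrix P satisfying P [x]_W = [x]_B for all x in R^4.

Let M have columns uj and N have columns gj. Then for every x, N [x]_B = x = M [x]_W, so P = N^(-1) M.
Since det N = 1, N^(-1) has integer entries; multiplying gives P = [[-2, -1, 1, 1], [1, -1, -1, -1], [1, 2, -2, 1], [-1, 2, 2, -2]].

[[-2, -1, 1, 1], [1, -1, -1, -1], [1, 2, -2, 1], [-1, 2, 2, -2]]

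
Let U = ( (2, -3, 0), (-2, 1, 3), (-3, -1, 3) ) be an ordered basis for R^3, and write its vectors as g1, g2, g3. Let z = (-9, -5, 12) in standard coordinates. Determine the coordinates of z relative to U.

We seek scalars with c_1 g1 + ... + c_3 g3 = z; equivalently solve M c = z where the columns of M are g1, ..., g3.
Gaussian elimination on [M | z] yields c = (1, 1, 3).
Check: g1 + g2 + 3g3 = (-9, -5, 12).

(1, 1, 3)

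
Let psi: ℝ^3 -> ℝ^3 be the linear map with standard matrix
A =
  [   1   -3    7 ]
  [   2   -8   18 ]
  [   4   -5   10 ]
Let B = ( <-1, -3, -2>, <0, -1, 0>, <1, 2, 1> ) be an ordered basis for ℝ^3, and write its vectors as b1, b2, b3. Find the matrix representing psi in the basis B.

[[3, -2, -2], [-1, 0, 2], [-3, 1, 0]]

Let P have columns b1, ..., b3. Then [psi]_B = P^(-1) A P.
Here det P = -1, so P^(-1) is integer; computing A P first and then P^(-1)(A P) gives [[3, -2, -2], [-1, 0, 2], [-3, 1, 0]].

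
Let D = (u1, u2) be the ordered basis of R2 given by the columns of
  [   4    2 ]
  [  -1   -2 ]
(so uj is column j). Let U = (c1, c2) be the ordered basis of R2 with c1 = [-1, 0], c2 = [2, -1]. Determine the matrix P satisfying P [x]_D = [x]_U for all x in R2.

Column j of P is [uj]_U, since P maps D-coordinates to U-coordinates.
Expressing u1 in U: u1 = -2c1 + c2, so column 1 of P is [-2, 1].
Doing the same for each uj gives P = [[-2, 2], [1, 2]].

[[-2, 2], [1, 2]]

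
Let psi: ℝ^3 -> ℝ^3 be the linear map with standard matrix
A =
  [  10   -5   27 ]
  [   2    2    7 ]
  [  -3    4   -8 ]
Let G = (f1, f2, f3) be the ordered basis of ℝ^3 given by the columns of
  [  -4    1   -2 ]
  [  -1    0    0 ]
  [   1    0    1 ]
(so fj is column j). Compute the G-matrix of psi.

The j-th column of [psi]_G is [psi(fj)]_G.
psi(f1) = A f1 = (-8, -3, 0) = 3f1 - 2f2 - 3f3, so column 1 is (3, -2, -3).
Repeating for f2, f3 and assembling the columns gives [[3, -2, -3], [-2, 0, -3], [-3, -1, 1]].

[[3, -2, -3], [-2, 0, -3], [-3, -1, 1]]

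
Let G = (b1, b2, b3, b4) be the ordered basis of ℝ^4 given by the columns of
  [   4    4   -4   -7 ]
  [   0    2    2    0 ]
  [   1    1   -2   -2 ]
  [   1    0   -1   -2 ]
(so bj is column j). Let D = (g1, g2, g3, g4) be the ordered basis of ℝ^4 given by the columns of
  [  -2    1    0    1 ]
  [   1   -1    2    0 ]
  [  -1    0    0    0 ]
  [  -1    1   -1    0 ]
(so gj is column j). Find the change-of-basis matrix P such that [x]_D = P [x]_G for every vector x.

Let M have columns bj and N have columns gj. Then for every x, N [x]_D = x = M [x]_G, so P = N^(-1) M.
Since det N = 1, N^(-1) has integer entries; multiplying gives P = [[-1, -1, 2, 2], [1, 1, 2, -2], [1, 2, 1, -2], [1, 1, -2, -1]].

[[-1, -1, 2, 2], [1, 1, 2, -2], [1, 2, 1, -2], [1, 1, -2, -1]]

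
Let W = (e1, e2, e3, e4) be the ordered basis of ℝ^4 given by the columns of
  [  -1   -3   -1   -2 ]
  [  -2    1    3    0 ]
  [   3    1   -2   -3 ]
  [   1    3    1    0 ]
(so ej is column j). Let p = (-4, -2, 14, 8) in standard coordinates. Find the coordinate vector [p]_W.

(2, 2, 0, -2)

We seek scalars with c_1 e1 + ... + c_4 e4 = p; equivalently solve M c = p where the columns of M are e1, ..., e4.
Gaussian elimination on [M | p] yields c = (2, 2, 0, -2).
Check: 2e1 + 2e2 + 0·e3 - 2e4 = (-4, -2, 14, 8).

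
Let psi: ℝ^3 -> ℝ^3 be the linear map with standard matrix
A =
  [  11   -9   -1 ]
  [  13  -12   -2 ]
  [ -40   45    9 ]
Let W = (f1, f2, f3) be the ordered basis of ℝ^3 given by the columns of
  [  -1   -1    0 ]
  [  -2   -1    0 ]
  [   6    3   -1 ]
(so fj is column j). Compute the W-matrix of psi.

With P the matrix whose columns are f1, ..., f3, [psi]_W = P^(-1) A P.
Column by column: psi(f1) = A f1 = [1, -1, 4]; its W-coordinates [2, -3, -1] give column 1.
Continuing for each basis vector yields [psi]_W = [[2, 2, -1], [-3, 3, 0], [-1, -1, 3]].

[[2, 2, -1], [-3, 3, 0], [-1, -1, 3]]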